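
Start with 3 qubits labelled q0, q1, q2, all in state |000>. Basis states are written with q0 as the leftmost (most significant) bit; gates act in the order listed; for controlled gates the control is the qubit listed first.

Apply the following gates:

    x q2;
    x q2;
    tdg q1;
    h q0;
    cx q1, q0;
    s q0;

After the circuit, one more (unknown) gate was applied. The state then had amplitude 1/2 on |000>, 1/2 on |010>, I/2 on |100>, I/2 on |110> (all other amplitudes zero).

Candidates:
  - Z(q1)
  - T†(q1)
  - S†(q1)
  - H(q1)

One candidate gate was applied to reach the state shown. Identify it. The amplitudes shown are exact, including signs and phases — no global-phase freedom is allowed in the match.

The applied gate was H(q1). Key observation: gates 1-2 undo each other exactly, leaving only the rest of the circuit to track.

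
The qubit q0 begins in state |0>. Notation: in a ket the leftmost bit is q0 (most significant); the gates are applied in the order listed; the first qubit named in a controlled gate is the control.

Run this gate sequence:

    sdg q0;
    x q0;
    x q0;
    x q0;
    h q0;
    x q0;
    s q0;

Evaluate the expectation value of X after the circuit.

The observable X averages to 0.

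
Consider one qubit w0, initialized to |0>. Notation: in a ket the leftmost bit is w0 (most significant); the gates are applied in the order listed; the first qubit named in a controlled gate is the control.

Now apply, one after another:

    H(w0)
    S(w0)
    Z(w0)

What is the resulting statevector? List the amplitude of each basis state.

The resulting statevector has amplitude sqrt(2)/2 on |0>, -sqrt(2)*I/2 on |1>.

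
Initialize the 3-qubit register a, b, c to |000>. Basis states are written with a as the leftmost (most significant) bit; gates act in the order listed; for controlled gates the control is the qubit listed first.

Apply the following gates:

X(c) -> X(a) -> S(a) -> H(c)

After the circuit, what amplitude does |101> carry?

The final state's coefficient on |101> equals -sqrt(2)*I/2.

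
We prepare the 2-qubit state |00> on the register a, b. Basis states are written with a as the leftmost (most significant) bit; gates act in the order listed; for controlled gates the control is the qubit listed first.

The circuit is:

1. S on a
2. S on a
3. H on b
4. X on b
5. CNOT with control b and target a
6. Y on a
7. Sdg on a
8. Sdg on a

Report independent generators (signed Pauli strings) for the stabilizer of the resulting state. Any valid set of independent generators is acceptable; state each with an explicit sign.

One valid set of independent stabilizer generators is +XX, -ZZ (any independent generating set of the same group is equally correct).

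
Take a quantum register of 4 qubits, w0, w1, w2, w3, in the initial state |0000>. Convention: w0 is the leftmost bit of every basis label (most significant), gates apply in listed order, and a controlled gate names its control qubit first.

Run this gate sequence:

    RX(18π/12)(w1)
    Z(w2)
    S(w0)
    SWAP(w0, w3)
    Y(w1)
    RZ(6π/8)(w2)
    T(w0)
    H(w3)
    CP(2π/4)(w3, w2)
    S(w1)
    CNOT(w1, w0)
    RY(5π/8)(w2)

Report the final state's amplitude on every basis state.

The final amplitudes are exp(5*I*pi/8)*cos(5*pi/16)/2 on |0000>, exp(5*I*pi/8)*cos(5*pi/16)/2 on |0001>, exp(5*I*pi/8)*sin(5*pi/16)/2 on |0010>, exp(5*I*pi/8)*sin(5*pi/16)/2 on |0011>, 0 on |0100>, 0 on |0101>, 0 on |0110>, 0 on |0111>, 0 on |1000>, 0 on |1001>, 0 on |1010>, 0 on |1011>, -exp(5*I*pi/8)*cos(5*pi/16)/2 on |1100>, -exp(5*I*pi/8)*cos(5*pi/16)/2 on |1101>, -exp(5*I*pi/8)*sin(5*pi/16)/2 on |1110>, -exp(5*I*pi/8)*sin(5*pi/16)/2 on |1111>.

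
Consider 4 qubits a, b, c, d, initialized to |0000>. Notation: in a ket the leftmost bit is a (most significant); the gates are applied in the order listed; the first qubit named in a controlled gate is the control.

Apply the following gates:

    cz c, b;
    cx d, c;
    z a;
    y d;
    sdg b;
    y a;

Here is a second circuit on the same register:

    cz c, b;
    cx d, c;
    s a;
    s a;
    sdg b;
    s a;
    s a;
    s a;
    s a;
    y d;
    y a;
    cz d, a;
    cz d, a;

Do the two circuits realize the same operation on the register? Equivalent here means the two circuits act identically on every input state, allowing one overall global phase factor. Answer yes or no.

Yes — the two circuits implement the same unitary up to a global phase.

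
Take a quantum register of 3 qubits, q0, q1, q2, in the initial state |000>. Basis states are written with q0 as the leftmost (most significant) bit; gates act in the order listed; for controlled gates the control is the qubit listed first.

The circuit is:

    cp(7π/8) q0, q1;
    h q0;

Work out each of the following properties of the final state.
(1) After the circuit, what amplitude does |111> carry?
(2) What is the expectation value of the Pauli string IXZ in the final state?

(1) The final state's coefficient on |111> equals 0.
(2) The expectation value of IXZ is 0.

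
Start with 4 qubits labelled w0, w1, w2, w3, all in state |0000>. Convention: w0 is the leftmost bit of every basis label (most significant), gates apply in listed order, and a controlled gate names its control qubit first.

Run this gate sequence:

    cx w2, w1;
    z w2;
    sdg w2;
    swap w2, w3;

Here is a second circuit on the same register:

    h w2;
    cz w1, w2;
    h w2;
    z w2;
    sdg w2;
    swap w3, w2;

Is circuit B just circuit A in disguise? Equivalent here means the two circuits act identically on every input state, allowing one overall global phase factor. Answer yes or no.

No, they are not equivalent — no single phase factor reconciles the two unitaries.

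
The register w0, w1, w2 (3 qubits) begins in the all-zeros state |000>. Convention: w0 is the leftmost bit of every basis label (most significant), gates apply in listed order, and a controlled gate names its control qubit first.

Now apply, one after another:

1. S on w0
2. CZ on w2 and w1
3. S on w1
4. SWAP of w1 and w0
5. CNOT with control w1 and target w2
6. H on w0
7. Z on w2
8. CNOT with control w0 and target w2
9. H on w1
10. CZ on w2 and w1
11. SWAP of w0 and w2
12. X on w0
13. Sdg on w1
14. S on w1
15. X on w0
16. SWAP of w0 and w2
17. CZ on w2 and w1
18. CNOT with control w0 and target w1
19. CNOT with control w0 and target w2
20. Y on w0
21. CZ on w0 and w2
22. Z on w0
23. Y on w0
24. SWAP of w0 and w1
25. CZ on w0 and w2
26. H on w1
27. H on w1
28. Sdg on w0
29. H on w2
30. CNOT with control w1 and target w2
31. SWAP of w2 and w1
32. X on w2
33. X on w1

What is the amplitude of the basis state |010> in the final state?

The amplitude on |010> is sqrt(2)/4.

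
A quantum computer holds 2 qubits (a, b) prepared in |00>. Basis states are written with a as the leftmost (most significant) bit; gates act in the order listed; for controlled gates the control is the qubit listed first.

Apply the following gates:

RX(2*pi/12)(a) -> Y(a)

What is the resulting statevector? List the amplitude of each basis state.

The resulting statevector has amplitude -sqrt(6)/4 + sqrt(2)/4 on |00>, 0 on |01>, I*(sqrt(2) + sqrt(6))/4 on |10>, 0 on |11>.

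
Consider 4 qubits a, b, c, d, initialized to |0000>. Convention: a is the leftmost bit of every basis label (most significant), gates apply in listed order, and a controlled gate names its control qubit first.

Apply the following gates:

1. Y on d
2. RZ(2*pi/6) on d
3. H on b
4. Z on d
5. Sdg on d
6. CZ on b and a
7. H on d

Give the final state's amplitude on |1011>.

The amplitude on |1011> is 0.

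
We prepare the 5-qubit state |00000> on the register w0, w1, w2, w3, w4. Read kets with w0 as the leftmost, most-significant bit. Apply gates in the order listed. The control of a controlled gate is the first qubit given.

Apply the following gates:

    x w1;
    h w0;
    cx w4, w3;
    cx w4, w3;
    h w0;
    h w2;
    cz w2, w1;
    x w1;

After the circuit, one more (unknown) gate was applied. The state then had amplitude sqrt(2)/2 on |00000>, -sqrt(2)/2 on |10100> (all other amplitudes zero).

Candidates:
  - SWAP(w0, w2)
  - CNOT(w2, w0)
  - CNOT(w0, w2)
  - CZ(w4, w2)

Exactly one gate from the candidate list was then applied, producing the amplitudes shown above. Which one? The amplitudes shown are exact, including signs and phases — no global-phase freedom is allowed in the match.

It was CNOT(w2, w0) that produced the state shown.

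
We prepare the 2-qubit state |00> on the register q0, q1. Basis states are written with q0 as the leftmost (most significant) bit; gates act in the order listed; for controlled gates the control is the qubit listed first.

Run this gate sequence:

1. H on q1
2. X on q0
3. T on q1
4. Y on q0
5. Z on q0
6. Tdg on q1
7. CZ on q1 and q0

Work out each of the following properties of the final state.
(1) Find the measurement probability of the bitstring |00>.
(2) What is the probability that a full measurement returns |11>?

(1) Outcome |00> occurs with probability 1/2.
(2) The probability of measuring |11> is 0.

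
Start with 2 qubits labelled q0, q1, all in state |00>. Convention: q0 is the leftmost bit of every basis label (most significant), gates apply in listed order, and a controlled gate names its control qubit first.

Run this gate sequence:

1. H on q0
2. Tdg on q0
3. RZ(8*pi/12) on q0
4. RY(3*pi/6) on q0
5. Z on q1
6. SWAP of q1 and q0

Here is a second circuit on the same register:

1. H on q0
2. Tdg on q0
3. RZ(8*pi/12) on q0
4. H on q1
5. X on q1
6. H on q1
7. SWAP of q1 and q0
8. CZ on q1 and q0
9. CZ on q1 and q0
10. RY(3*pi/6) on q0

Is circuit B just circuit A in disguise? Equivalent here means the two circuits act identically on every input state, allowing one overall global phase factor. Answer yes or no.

No: there is an input state on which the two circuits produce genuinely different outputs (not merely differing by a phase).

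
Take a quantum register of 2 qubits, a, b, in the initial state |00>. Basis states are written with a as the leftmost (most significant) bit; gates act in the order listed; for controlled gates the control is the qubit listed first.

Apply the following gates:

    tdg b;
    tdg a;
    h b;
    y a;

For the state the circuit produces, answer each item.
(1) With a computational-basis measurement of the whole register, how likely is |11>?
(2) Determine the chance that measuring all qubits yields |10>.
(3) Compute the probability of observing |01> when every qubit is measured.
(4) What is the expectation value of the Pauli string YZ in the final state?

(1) A full measurement returns |11> with probability 1/2.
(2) A full measurement returns |10> with probability 1/2.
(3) Outcome |01> occurs with probability 0.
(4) The observable YZ averages to 0.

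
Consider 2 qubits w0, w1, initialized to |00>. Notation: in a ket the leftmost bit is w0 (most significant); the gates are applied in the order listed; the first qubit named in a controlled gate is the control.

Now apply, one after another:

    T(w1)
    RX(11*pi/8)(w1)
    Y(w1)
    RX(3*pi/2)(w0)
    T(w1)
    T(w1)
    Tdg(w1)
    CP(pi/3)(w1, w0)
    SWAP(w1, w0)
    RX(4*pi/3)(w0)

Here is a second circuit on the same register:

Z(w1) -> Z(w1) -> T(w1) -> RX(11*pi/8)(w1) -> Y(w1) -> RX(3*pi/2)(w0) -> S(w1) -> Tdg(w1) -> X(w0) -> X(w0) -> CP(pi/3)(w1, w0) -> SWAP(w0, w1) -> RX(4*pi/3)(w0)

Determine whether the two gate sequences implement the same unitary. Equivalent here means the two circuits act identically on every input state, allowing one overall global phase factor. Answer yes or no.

Yes, they are equivalent — the unitaries differ by at most a global phase.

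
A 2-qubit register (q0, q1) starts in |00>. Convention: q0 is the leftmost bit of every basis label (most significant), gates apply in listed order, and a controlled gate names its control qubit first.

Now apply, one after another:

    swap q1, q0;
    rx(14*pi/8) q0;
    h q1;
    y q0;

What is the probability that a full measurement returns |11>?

The probability of measuring |11> is sqrt(2)/8 + 1/4.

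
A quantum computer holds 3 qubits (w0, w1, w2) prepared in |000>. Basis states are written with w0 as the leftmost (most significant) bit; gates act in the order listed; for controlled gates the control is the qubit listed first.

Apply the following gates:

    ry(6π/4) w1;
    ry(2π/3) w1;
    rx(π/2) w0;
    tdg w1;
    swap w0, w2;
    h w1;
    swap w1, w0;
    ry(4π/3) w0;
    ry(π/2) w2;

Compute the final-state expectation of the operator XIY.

The expectation value of XIY is sqrt(3)*(sqrt(2) + 2)/8.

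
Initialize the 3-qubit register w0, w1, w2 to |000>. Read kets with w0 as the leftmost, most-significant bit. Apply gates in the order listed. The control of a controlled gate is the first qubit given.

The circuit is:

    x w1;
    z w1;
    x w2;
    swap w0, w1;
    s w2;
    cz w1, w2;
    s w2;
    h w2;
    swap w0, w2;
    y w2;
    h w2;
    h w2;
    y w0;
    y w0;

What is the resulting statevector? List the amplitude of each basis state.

The resulting statevector has amplitude -sqrt(2)*I/2 on |000>, sqrt(2)*I/2 on |100>, and 0 on every other basis state. Key observation: steps 11-12 multiply out to the identity, so the circuit reduces to the remaining gates.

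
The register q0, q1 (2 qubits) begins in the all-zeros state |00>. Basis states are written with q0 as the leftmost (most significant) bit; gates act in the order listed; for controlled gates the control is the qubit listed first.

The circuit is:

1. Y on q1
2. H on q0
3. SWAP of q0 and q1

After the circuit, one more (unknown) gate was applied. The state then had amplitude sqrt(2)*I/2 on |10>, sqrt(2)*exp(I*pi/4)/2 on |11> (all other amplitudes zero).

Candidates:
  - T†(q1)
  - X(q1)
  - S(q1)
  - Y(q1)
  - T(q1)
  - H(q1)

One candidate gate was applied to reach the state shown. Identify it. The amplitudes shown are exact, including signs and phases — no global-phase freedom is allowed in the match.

It was T†(q1) that produced the state shown.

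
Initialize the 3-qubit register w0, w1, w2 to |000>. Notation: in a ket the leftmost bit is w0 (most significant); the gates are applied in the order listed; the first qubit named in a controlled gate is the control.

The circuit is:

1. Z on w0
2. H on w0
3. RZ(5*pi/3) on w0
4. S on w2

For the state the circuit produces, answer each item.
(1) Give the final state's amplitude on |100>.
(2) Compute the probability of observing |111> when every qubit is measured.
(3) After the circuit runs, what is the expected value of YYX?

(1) |100> carries amplitude sqrt(2)*exp(5*I*pi/6)/2 in the final state.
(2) Outcome |111> occurs with probability 0.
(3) The observable YYX averages to 0.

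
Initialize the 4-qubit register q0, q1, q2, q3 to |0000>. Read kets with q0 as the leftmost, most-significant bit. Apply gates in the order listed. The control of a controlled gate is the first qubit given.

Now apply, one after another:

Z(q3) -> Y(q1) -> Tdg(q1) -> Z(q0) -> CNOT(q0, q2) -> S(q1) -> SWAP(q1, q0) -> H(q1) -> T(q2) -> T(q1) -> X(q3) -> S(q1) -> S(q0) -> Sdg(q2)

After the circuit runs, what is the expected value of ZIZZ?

The expectation value of ZIZZ is 1.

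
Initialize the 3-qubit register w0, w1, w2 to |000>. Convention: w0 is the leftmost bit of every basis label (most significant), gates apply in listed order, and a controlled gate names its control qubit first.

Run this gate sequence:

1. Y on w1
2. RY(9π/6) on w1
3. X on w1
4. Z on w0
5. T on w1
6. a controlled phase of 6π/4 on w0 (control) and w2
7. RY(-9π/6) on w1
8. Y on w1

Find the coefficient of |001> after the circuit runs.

|001> carries amplitude 0 in the final state.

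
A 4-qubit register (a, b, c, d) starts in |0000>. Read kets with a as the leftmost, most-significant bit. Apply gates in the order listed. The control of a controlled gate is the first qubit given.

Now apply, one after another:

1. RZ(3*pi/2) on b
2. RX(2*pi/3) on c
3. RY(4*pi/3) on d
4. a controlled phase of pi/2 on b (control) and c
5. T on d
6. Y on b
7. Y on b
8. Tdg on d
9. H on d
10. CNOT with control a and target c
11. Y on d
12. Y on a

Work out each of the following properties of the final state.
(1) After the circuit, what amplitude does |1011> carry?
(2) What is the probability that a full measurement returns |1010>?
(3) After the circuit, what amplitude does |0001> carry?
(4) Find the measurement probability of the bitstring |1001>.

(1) The final state's coefficient on |1011> equals (-3*sqrt(2) + sqrt(6))*exp(3*I*pi/4)/8.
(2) Outcome |1010> occurs with probability 3*sqrt(3)/16 + 3/8.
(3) |0001> carries amplitude 0 in the final state.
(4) A full measurement returns |1001> with probability 1/8 - sqrt(3)/16.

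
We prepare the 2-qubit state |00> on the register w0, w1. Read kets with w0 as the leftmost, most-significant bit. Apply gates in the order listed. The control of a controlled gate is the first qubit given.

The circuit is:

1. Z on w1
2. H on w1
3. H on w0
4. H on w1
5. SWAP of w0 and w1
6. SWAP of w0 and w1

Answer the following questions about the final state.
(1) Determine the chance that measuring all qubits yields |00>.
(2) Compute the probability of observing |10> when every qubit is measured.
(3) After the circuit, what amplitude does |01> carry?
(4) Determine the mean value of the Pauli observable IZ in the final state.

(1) A full measurement returns |00> with probability 1/2.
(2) A full measurement returns |10> with probability 1/2.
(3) |01> carries amplitude 0 in the final state.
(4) The observable IZ averages to 1.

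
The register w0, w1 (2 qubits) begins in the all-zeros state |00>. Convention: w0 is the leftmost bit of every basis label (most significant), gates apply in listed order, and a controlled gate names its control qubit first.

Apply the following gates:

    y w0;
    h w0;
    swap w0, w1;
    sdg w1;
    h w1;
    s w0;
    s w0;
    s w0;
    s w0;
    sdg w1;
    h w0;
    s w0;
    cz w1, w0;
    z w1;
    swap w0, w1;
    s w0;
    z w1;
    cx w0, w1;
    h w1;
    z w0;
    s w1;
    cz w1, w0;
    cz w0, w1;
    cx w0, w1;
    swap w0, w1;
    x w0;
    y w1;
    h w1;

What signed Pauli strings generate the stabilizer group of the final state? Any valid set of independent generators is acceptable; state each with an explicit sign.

The stabilizer group can be generated by -XI, +IZ, among other valid generating sets. Key observation: steps 6-9 multiply out to the identity, so the circuit reduces to the remaining gates.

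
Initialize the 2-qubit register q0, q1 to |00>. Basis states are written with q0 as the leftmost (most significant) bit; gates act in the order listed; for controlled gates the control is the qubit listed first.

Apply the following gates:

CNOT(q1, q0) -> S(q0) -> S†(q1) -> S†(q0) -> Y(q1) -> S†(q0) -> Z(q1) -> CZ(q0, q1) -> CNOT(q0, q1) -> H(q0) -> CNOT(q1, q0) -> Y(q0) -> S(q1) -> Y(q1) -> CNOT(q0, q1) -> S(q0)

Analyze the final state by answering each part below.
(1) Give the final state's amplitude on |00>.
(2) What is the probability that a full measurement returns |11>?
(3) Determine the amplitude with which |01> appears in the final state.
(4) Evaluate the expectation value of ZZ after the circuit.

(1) |00> carries amplitude -sqrt(2)/2 in the final state.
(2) The probability of measuring |11> is 1/2.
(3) |01> carries amplitude 0 in the final state.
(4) The expectation value of ZZ is 1.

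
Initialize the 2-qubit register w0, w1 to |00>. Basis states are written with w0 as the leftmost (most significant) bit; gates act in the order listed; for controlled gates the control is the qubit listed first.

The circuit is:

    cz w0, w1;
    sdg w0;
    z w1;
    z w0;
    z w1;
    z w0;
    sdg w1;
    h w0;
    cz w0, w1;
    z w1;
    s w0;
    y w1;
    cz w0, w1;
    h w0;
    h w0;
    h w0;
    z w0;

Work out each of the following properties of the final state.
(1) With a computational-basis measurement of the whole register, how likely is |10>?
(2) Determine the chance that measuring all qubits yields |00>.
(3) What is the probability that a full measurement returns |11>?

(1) The probability of measuring |10> is 0.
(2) The probability of measuring |00> is 0.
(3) The probability of measuring |11> is 1/2.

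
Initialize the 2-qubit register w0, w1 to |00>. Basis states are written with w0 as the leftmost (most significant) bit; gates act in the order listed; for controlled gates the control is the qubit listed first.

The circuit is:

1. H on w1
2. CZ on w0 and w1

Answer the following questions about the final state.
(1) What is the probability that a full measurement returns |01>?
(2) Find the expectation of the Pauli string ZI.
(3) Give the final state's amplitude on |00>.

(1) The probability of measuring |01> is 1/2.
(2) In the final state, ZI has expectation 1.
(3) |00> carries amplitude sqrt(2)/2 in the final state.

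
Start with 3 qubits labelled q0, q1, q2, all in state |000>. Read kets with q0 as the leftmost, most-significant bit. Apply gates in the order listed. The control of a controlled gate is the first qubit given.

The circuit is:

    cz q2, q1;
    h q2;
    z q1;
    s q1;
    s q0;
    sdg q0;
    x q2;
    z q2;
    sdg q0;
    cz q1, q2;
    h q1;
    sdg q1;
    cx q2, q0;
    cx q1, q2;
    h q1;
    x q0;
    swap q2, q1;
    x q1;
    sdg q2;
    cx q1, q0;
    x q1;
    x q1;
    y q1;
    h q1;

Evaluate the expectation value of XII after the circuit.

The observable XII averages to 0. Key observation: gates 21-22 undo each other exactly, leaving only the rest of the circuit to track.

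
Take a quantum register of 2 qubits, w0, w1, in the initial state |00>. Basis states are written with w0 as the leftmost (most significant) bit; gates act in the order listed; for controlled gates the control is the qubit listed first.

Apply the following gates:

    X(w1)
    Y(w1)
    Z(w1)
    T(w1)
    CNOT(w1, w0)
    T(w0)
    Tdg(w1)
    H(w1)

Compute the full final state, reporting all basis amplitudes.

The resulting statevector has amplitude -sqrt(2)*I/2 on |00>, -sqrt(2)*I/2 on |01>, 0 on |10>, 0 on |11>.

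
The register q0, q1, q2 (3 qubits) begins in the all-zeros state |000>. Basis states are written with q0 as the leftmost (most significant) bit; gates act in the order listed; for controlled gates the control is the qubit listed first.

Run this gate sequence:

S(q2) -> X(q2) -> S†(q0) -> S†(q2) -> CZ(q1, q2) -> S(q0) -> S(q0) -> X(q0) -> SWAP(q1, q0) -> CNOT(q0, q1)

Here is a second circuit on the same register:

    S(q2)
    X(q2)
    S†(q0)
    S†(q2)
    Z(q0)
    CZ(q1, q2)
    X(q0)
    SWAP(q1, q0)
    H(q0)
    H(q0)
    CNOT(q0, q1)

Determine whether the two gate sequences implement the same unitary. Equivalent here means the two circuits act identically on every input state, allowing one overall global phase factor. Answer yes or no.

Yes: on every input state the two circuits agree up to one overall phase factor.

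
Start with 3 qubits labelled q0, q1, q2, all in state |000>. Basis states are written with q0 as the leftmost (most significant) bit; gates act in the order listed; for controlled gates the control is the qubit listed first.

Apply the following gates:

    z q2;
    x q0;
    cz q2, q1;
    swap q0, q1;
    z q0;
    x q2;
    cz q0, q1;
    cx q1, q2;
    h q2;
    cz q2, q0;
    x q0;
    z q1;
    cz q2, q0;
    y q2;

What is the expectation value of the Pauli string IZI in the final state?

In the final state, IZI has expectation -1.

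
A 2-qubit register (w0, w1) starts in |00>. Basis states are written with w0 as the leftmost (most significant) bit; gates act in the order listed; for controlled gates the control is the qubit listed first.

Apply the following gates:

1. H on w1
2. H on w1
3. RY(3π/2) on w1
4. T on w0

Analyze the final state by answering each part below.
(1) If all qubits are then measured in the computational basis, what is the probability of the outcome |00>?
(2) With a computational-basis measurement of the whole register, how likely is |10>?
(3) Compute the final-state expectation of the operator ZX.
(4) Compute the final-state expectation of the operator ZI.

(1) A full measurement returns |00> with probability 1/2. Key observation: gates 1-2 undo each other exactly, leaving only the rest of the circuit to track.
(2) Outcome |10> occurs with probability 0.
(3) In the final state, ZX has expectation -1.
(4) The observable ZI averages to 1.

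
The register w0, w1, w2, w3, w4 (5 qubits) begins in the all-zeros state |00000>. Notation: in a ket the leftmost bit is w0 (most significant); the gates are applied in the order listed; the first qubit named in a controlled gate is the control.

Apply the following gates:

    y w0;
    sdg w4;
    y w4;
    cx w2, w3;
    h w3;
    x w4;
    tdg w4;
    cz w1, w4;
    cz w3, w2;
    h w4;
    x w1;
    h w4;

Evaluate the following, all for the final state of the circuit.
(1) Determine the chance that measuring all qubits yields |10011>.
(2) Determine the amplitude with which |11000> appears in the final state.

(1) A full measurement returns |10011> with probability 0.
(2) The final state's coefficient on |11000> equals -sqrt(2)/2.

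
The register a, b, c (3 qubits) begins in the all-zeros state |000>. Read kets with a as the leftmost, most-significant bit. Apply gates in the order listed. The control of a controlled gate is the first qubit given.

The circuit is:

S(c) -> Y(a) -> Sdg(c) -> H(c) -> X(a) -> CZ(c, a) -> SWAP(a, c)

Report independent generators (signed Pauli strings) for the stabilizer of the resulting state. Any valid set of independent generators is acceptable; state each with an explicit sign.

One valid set of independent stabilizer generators is +XII, +IZI, +IIZ (any independent generating set of the same group is equally correct).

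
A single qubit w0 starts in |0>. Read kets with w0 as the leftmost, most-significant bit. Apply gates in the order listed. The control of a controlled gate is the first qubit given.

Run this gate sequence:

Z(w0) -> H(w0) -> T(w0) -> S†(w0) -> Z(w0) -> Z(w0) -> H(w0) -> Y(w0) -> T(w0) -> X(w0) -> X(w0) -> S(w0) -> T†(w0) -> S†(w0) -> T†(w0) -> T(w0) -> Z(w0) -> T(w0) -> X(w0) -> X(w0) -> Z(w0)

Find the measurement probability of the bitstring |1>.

A full measurement returns |1> with probability sqrt(2)/4 + 1/2. Key observation: gates 19-20 undo each other exactly, leaving only the rest of the circuit to track.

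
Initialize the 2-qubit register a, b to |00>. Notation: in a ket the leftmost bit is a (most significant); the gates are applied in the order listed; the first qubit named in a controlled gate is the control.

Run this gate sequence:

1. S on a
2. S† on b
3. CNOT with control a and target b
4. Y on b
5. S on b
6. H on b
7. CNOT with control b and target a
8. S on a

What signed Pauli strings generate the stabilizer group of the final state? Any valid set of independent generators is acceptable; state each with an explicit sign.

The final state is stabilized by the group generated by -XY, +ZZ; other independent generating sets are equally valid.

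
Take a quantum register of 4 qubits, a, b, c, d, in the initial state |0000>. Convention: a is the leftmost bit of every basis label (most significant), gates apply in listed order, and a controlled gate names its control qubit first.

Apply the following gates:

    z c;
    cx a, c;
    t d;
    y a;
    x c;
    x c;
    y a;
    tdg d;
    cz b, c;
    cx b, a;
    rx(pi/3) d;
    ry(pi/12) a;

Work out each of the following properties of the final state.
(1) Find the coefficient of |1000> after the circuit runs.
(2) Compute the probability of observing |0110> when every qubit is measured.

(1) |1000> carries amplitude -3*sqrt(2 - sqrt(2))/8 + sqrt(3*sqrt(2) + 6)/8 in the final state. Key observation: steps 3-8 multiply out to the identity, so the circuit reduces to the remaining gates.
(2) Outcome |0110> occurs with probability 0.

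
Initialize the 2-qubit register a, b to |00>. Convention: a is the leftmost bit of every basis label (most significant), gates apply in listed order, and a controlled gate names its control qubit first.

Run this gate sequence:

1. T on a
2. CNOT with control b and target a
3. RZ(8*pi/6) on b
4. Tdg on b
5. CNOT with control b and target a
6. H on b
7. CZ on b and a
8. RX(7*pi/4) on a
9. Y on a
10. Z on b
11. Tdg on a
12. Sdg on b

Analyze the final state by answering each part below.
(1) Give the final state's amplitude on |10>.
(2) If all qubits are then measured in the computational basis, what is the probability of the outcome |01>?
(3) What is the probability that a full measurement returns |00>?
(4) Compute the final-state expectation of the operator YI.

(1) The amplitude on |10> is sqrt(2*sqrt(2) + 4)*exp(7*I*pi/12)/4.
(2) A full measurement returns |01> with probability 1/4 - sqrt(2)/8.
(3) The probability of measuring |00> is 1/4 - sqrt(2)/8.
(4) The observable YI averages to 1/2.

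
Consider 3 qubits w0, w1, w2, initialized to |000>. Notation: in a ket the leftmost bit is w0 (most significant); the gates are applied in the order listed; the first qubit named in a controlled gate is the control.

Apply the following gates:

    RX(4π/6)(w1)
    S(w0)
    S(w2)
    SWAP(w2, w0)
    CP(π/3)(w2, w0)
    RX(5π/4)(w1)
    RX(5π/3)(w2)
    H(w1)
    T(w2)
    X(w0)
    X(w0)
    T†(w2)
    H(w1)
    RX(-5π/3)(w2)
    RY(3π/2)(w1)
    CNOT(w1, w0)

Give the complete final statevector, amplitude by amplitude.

After the circuit, the state carries amplitude sqrt(4 - 2*sqrt(2))/8 + sqrt(6*sqrt(2) + 12)/8 - I*sqrt(12 - 6*sqrt(2))/8 + I*sqrt(2*sqrt(2) + 4)/8 on |000>, -sqrt(6*sqrt(2) + 12)/8 - sqrt(4 - 2*sqrt(2))/8 - I*sqrt(12 - 6*sqrt(2))/8 + I*sqrt(2*sqrt(2) + 4)/8 on |110>, and 0 on every other basis state.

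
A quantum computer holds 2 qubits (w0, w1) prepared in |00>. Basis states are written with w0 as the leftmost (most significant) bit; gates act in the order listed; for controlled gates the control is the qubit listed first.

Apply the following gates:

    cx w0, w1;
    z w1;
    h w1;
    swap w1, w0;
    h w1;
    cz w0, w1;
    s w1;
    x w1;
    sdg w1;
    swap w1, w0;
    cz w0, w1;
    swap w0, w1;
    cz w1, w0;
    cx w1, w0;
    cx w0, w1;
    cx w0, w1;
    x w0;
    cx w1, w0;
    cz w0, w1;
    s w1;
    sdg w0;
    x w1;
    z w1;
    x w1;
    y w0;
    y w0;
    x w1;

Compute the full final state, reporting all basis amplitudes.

The final amplitudes are 1/2 on |00>, I/2 on |01>, I/2 on |10>, -1/2 on |11>. Key observation: steps 24-27 multiply out to the identity, so the circuit reduces to the remaining gates.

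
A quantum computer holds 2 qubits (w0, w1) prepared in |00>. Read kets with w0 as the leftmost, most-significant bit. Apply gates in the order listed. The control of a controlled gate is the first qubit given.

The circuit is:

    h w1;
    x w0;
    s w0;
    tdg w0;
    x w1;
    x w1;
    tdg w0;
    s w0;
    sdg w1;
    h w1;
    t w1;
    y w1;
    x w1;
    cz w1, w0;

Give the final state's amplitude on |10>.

The final state's coefficient on |10> equals -1/2 + I/2.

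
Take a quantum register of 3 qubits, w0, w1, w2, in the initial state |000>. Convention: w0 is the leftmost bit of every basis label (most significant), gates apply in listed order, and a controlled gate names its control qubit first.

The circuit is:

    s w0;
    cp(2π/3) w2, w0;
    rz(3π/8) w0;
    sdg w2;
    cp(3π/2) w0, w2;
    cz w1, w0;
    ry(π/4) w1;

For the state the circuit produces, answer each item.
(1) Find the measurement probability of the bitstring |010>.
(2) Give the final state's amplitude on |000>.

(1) A full measurement returns |010> with probability 1/2 - sqrt(2)/4.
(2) The final state's coefficient on |000> equals -sqrt(sqrt(2) + 2)*exp(13*I*pi/16)/2.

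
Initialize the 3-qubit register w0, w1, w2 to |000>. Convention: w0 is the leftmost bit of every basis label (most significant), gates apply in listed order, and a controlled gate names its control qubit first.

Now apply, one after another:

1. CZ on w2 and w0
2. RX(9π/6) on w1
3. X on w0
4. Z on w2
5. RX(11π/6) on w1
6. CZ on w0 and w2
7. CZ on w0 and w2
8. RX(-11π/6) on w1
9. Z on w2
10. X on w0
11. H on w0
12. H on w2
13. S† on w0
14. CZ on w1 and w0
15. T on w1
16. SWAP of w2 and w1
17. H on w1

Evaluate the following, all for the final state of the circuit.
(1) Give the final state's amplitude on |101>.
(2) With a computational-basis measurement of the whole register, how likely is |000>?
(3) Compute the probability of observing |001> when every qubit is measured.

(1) |101> carries amplitude exp(I*pi/4)/2 in the final state. Key observation: steps 3-10 multiply out to the identity, so the circuit reduces to the remaining gates.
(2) The probability of measuring |000> is 1/4.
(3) A full measurement returns |001> with probability 1/4.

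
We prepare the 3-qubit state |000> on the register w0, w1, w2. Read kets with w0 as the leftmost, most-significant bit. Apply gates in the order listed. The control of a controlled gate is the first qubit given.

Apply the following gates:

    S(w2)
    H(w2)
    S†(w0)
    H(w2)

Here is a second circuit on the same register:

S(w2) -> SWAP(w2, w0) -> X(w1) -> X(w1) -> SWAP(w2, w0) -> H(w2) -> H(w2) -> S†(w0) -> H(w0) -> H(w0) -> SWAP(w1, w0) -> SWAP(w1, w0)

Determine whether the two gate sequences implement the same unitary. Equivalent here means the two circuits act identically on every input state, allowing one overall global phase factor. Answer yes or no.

Yes: on every input state the two circuits agree up to one overall phase factor.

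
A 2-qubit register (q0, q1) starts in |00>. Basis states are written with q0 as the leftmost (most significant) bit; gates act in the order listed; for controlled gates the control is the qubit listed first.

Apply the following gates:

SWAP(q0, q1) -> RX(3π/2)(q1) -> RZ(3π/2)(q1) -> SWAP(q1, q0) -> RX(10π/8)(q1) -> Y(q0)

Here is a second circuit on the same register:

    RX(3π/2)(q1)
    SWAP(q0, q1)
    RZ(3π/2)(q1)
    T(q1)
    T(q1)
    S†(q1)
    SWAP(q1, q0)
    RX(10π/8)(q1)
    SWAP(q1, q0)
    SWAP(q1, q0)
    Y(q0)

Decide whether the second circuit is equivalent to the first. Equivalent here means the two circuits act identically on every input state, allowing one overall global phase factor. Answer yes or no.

No — the two circuits implement different unitaries, even allowing a global phase.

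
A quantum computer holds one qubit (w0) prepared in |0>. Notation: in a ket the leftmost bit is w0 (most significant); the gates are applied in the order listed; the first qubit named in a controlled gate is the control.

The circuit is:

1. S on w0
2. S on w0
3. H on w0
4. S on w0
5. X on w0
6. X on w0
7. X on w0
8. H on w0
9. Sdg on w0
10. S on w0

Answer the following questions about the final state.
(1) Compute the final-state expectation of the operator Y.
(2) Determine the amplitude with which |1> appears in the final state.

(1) The observable Y averages to 1.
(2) The amplitude on |1> is -1/2 + I/2.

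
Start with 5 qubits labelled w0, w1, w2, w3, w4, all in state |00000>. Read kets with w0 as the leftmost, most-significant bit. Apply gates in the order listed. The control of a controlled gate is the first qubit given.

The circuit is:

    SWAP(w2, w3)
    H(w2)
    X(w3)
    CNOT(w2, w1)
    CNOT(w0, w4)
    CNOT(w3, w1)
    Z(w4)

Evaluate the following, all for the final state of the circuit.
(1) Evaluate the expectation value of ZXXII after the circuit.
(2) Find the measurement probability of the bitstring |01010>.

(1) The expectation value of ZXXII is 1.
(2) A full measurement returns |01010> with probability 1/2.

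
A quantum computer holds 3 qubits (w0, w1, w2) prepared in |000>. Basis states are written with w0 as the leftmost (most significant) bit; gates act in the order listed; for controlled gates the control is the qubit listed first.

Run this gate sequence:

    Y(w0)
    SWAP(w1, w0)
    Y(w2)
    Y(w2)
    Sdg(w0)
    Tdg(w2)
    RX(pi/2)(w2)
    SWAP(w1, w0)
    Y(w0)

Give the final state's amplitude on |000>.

The final state's coefficient on |000> equals sqrt(2)/2.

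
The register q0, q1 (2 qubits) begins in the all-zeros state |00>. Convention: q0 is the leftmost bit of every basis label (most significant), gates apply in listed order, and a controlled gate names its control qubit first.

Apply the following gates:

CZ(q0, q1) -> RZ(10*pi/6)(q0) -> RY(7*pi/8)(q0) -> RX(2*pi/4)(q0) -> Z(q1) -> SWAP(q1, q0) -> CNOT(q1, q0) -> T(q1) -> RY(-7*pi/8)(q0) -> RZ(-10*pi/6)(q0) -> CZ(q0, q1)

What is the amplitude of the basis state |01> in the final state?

The final state's coefficient on |01> equals -sqrt(2)*sqrt(2 - sqrt(2))*exp(3*I*pi/4)/8 + sqrt(2)*sqrt(sqrt(2) + 2)*exp(I*pi/4)/8 + sqrt(2)*exp(I*pi/4)/4.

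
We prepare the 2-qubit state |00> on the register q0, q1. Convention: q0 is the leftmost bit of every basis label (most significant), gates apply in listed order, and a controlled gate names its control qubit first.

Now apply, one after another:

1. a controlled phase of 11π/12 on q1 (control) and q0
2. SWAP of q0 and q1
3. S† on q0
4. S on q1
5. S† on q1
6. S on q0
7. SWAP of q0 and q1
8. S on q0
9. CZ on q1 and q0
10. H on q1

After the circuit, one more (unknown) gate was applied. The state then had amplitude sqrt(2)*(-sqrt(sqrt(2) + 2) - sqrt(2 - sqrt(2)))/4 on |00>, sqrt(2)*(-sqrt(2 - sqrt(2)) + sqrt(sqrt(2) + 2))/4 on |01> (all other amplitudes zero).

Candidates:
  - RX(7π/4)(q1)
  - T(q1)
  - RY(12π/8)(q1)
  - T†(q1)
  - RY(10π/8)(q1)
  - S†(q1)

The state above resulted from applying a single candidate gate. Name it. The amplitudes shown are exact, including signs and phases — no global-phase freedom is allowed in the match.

The applied gate was RY(10π/8)(q1). Key observation: steps 2-7 multiply out to the identity, so the circuit reduces to the remaining gates.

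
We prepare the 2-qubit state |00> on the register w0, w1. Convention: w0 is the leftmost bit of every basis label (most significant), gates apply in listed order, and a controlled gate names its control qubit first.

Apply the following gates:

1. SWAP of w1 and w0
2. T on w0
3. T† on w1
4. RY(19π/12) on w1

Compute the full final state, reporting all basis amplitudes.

The resulting statevector has amplitude -sqrt(sqrt(2) + 2)/4 - sqrt(6 - 3*sqrt(2))/4 on |00>, -sqrt(2 - sqrt(2))/4 + sqrt(3*sqrt(2) + 6)/4 on |01>, 0 on |10>, 0 on |11>.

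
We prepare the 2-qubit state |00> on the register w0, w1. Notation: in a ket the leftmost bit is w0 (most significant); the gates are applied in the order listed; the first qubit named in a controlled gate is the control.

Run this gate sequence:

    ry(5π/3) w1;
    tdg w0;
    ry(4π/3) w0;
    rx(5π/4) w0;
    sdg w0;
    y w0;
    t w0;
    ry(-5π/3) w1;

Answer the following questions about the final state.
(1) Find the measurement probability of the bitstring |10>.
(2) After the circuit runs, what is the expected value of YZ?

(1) The probability of measuring |10> is sqrt(2)/8 + 1/2.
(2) The expectation value of YZ is 1/4 + sqrt(6)/4.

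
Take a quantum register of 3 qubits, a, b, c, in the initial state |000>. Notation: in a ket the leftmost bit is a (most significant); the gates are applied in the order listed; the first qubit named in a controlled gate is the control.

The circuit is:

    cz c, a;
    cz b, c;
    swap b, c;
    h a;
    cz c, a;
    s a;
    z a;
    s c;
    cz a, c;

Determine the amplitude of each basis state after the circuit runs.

The final amplitudes are sqrt(2)/2 on |000>, -sqrt(2)*I/2 on |100>, and 0 on every other basis state.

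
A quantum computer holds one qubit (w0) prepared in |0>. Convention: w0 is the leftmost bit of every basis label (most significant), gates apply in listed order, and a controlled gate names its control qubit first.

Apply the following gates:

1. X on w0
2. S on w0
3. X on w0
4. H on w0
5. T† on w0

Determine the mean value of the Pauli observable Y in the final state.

The expectation value of Y is -sqrt(2)/2.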